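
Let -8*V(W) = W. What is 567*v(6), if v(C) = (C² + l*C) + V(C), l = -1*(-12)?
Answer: 243243/4 ≈ 60811.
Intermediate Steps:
l = 12
V(W) = -W/8
v(C) = C² + 95*C/8 (v(C) = (C² + 12*C) - C/8 = C² + 95*C/8)
567*v(6) = 567*((⅛)*6*(95 + 8*6)) = 567*((⅛)*6*(95 + 48)) = 567*((⅛)*6*143) = 567*(429/4) = 243243/4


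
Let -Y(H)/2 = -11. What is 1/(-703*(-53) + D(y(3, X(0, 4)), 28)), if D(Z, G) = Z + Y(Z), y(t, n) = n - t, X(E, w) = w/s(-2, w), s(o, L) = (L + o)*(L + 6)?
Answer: 5/186391 ≈ 2.6825e-5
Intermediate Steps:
s(o, L) = (6 + L)*(L + o) (s(o, L) = (L + o)*(6 + L) = (6 + L)*(L + o))
Y(H) = 22 (Y(H) = -2*(-11) = 22)
X(E, w) = w/(-12 + w**2 + 4*w) (X(E, w) = w/(w**2 + 6*w + 6*(-2) + w*(-2)) = w/(w**2 + 6*w - 12 - 2*w) = w/(-12 + w**2 + 4*w))
D(Z, G) = 22 + Z (D(Z, G) = Z + 22 = 22 + Z)
1/(-703*(-53) + D(y(3, X(0, 4)), 28)) = 1/(-703*(-53) + (22 + (4/(-12 + 4**2 + 4*4) - 1*3))) = 1/(37259 + (22 + (4/(-12 + 16 + 16) - 3))) = 1/(37259 + (22 + (4/20 - 3))) = 1/(37259 + (22 + (4*(1/20) - 3))) = 1/(37259 + (22 + (1/5 - 3))) = 1/(37259 + (22 - 14/5)) = 1/(37259 + 96/5) = 1/(186391/5) = 5/186391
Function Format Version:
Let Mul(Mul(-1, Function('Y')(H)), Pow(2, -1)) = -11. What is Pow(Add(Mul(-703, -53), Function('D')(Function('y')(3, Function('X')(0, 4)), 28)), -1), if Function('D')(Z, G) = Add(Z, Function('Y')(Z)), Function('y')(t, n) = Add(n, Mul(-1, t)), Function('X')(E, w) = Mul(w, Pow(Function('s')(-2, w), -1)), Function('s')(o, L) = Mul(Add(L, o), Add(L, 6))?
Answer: Rational(5, 186391) ≈ 2.6825e-5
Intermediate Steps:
Function('s')(o, L) = Mul(Add(6, L), Add(L, o)) (Function('s')(o, L) = Mul(Add(L, o), Add(6, L)) = Mul(Add(6, L), Add(L, o)))
Function('Y')(H) = 22 (Function('Y')(H) = Mul(-2, -11) = 22)
Function('X')(E, w) = Mul(w, Pow(Add(-12, Pow(w, 2), Mul(4, w)), -1)) (Function('X')(E, w) = Mul(w, Pow(Add(Pow(w, 2), Mul(6, w), Mul(6, -2), Mul(w, -2)), -1)) = Mul(w, Pow(Add(Pow(w, 2), Mul(6, w), -12, Mul(-2, w)), -1)) = Mul(w, Pow(Add(-12, Pow(w, 2), Mul(4, w)), -1)))
Function('D')(Z, G) = Add(22, Z) (Function('D')(Z, G) = Add(Z, 22) = Add(22, Z))
Pow(Add(Mul(-703, -53), Function('D')(Function('y')(3, Function('X')(0, 4)), 28)), -1) = Pow(Add(Mul(-703, -53), Add(22, Add(Mul(4, Pow(Add(-12, Pow(4, 2), Mul(4, 4)), -1)), Mul(-1, 3)))), -1) = Pow(Add(37259, Add(22, Add(Mul(4, Pow(Add(-12, 16, 16), -1)), -3))), -1) = Pow(Add(37259, Add(22, Add(Mul(4, Pow(20, -1)), -3))), -1) = Pow(Add(37259, Add(22, Add(Mul(4, Rational(1, 20)), -3))), -1) = Pow(Add(37259, Add(22, Add(Rational(1, 5), -3))), -1) = Pow(Add(37259, Add(22, Rational(-14, 5))), -1) = Pow(Add(37259, Rational(96, 5)), -1) = Pow(Rational(186391, 5), -1) = Rational(5, 186391)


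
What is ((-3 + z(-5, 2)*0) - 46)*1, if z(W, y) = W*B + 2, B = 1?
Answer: -49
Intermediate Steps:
z(W, y) = 2 + W (z(W, y) = W*1 + 2 = W + 2 = 2 + W)
((-3 + z(-5, 2)*0) - 46)*1 = ((-3 + (2 - 5)*0) - 46)*1 = ((-3 - 3*0) - 46)*1 = ((-3 + 0) - 46)*1 = (-3 - 46)*1 = -49*1 = -49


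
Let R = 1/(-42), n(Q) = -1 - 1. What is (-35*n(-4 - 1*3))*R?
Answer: -5/3 ≈ -1.6667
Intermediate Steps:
n(Q) = -2
R = -1/42 ≈ -0.023810
(-35*n(-4 - 1*3))*R = -35*(-2)*(-1/42) = 70*(-1/42) = -5/3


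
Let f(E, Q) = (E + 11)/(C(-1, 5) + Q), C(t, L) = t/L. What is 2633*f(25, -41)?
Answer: -236970/103 ≈ -2300.7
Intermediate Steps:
f(E, Q) = (11 + E)/(-⅕ + Q) (f(E, Q) = (E + 11)/(-1/5 + Q) = (11 + E)/(-1*⅕ + Q) = (11 + E)/(-⅕ + Q))
2633*f(25, -41) = 2633*(5*(11 + 25)/(-1 + 5*(-41))) = 2633*(5*36/(-1 - 205)) = 2633*(5*36/(-206)) = 2633*(5*(-1/206)*36) = 2633*(-90/103) = -236970/103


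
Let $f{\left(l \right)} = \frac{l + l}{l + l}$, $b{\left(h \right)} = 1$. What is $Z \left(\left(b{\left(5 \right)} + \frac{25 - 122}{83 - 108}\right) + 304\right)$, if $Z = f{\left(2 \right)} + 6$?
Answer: $\frac{54054}{25} \approx 2162.2$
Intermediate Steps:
$f{\left(l \right)} = 1$ ($f{\left(l \right)} = \frac{2 l}{2 l} = 2 l \frac{1}{2 l} = 1$)
$Z = 7$ ($Z = 1 + 6 = 7$)
$Z \left(\left(b{\left(5 \right)} + \frac{25 - 122}{83 - 108}\right) + 304\right) = 7 \left(\left(1 + \frac{25 - 122}{83 - 108}\right) + 304\right) = 7 \left(\left(1 - \frac{97}{-25}\right) + 304\right) = 7 \left(\left(1 - - \frac{97}{25}\right) + 304\right) = 7 \left(\left(1 + \frac{97}{25}\right) + 304\right) = 7 \left(\frac{122}{25} + 304\right) = 7 \cdot \frac{7722}{25} = \frac{54054}{25}$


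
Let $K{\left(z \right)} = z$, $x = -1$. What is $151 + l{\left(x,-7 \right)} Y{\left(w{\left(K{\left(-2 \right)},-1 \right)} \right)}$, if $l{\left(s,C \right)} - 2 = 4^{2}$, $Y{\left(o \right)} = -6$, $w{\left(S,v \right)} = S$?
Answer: $43$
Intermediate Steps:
$l{\left(s,C \right)} = 18$ ($l{\left(s,C \right)} = 2 + 4^{2} = 2 + 16 = 18$)
$151 + l{\left(x,-7 \right)} Y{\left(w{\left(K{\left(-2 \right)},-1 \right)} \right)} = 151 + 18 \left(-6\right) = 151 - 108 = 43$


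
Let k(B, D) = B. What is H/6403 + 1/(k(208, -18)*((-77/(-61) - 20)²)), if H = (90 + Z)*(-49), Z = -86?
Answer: -53237487269/1739960132976 ≈ -0.030597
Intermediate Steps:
H = -196 (H = (90 - 86)*(-49) = 4*(-49) = -196)
H/6403 + 1/(k(208, -18)*((-77/(-61) - 20)²)) = -196/6403 + 1/(208*((-77/(-61) - 20)²)) = -196*1/6403 + 1/(208*((-77*(-1/61) - 20)²)) = -196/6403 + 1/(208*((77/61 - 20)²)) = -196/6403 + 1/(208*((-1143/61)²)) = -196/6403 + 1/(208*(1306449/3721)) = -196/6403 + (1/208)*(3721/1306449) = -196/6403 + 3721/271741392 = -53237487269/1739960132976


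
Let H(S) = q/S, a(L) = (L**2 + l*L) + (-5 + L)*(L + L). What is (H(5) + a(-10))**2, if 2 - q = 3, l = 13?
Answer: 1819801/25 ≈ 72792.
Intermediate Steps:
a(L) = L**2 + 13*L + 2*L*(-5 + L) (a(L) = (L**2 + 13*L) + (-5 + L)*(L + L) = (L**2 + 13*L) + (-5 + L)*(2*L) = (L**2 + 13*L) + 2*L*(-5 + L) = L**2 + 13*L + 2*L*(-5 + L))
q = -1 (q = 2 - 1*3 = 2 - 3 = -1)
H(S) = -1/S
(H(5) + a(-10))**2 = (-1/5 + 3*(-10)*(1 - 10))**2 = (-1*1/5 + 3*(-10)*(-9))**2 = (-1/5 + 270)**2 = (1349/5)**2 = 1819801/25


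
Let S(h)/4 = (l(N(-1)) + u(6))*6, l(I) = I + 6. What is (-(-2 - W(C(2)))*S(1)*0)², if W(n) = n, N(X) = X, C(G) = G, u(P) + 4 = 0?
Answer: 0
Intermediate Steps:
u(P) = -4 (u(P) = -4 + 0 = -4)
l(I) = 6 + I
S(h) = 24 (S(h) = 4*(((6 - 1) - 4)*6) = 4*((5 - 4)*6) = 4*(1*6) = 4*6 = 24)
(-(-2 - W(C(2)))*S(1)*0)² = (-(-2 - 1*2)*24*0)² = (-(-2 - 2)*24*0)² = (-(-4*24)*0)² = (-(-96)*0)² = (-1*0)² = 0² = 0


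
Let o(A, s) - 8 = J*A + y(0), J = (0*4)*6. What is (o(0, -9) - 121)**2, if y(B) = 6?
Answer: 11449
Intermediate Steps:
J = 0 (J = 0*6 = 0)
o(A, s) = 14 (o(A, s) = 8 + (0*A + 6) = 8 + (0 + 6) = 8 + 6 = 14)
(o(0, -9) - 121)**2 = (14 - 121)**2 = (-107)**2 = 11449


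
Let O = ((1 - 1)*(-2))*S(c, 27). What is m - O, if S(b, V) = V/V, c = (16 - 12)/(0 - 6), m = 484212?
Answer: 484212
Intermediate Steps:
c = -⅔ (c = 4/(-6) = 4*(-⅙) = -⅔ ≈ -0.66667)
S(b, V) = 1
O = 0 (O = ((1 - 1)*(-2))*1 = (0*(-2))*1 = 0*1 = 0)
m - O = 484212 - 1*0 = 484212 + 0 = 484212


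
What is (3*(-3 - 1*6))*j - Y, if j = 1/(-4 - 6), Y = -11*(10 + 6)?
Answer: 1787/10 ≈ 178.70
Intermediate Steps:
Y = -176 (Y = -11*16 = -176)
j = -1/10 (j = 1/(-10) = -1/10 ≈ -0.10000)
(3*(-3 - 1*6))*j - Y = (3*(-3 - 1*6))*(-1/10) - 1*(-176) = (3*(-3 - 6))*(-1/10) + 176 = (3*(-9))*(-1/10) + 176 = -27*(-1/10) + 176 = 27/10 + 176 = 1787/10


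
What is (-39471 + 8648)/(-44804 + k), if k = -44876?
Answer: 30823/89680 ≈ 0.34370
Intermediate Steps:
(-39471 + 8648)/(-44804 + k) = (-39471 + 8648)/(-44804 - 44876) = -30823/(-89680) = -30823*(-1/89680) = 30823/89680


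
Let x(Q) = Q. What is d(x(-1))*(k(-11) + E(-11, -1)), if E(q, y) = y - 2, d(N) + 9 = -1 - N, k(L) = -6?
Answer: 81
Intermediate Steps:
d(N) = -10 - N (d(N) = -9 + (-1 - N) = -10 - N)
E(q, y) = -2 + y
d(x(-1))*(k(-11) + E(-11, -1)) = (-10 - 1*(-1))*(-6 + (-2 - 1)) = (-10 + 1)*(-6 - 3) = -9*(-9) = 81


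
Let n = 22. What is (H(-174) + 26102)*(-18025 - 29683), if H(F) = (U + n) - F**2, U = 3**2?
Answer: 197654244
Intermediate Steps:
U = 9
H(F) = 31 - F**2 (H(F) = (9 + 22) - F**2 = 31 - F**2)
(H(-174) + 26102)*(-18025 - 29683) = ((31 - 1*(-174)**2) + 26102)*(-18025 - 29683) = ((31 - 1*30276) + 26102)*(-47708) = ((31 - 30276) + 26102)*(-47708) = (-30245 + 26102)*(-47708) = -4143*(-47708) = 197654244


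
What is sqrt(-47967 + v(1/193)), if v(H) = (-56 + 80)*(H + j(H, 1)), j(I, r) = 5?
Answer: I*sqrt(1782248271)/193 ≈ 218.74*I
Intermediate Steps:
v(H) = 120 + 24*H (v(H) = (-56 + 80)*(H + 5) = 24*(5 + H) = 120 + 24*H)
sqrt(-47967 + v(1/193)) = sqrt(-47967 + (120 + 24/193)) = sqrt(-47967 + 23184/193) = sqrt(-9234447/193) = I*sqrt(1782248271)/193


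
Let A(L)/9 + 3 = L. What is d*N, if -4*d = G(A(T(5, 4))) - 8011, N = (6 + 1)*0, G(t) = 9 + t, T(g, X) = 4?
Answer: 0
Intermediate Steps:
A(L) = -27 + 9*L
N = 0 (N = 7*0 = 0)
d = 7993/4 (d = -((9 + (-27 + 9*4)) - 8011)/4 = -((9 + (-27 + 36)) - 8011)/4 = -((9 + 9) - 8011)/4 = -(18 - 8011)/4 = -¼*(-7993) = 7993/4 ≈ 1998.3)
d*N = (7993/4)*0 = 0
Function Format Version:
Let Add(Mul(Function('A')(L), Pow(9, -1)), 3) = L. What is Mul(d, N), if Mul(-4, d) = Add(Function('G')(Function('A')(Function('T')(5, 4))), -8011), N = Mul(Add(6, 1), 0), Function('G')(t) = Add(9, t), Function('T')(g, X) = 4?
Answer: 0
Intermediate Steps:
Function('A')(L) = Add(-27, Mul(9, L))
N = 0 (N = Mul(7, 0) = 0)
d = Rational(7993, 4) (d = Mul(Rational(-1, 4), Add(Add(9, Add(-27, Mul(9, 4))), -8011)) = Mul(Rational(-1, 4), Add(Add(9, Add(-27, 36)), -8011)) = Mul(Rational(-1, 4), Add(Add(9, 9), -8011)) = Mul(Rational(-1, 4), Add(18, -8011)) = Mul(Rational(-1, 4), -7993) = Rational(7993, 4) ≈ 1998.3)
Mul(d, N) = Mul(Rational(7993, 4), 0) = 0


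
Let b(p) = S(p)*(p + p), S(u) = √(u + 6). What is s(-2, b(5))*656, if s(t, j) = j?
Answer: 6560*√11 ≈ 21757.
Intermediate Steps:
S(u) = √(6 + u)
b(p) = 2*p*√(6 + p) (b(p) = √(6 + p)*(p + p) = √(6 + p)*(2*p) = 2*p*√(6 + p))
s(-2, b(5))*656 = (2*5*√(6 + 5))*656 = (2*5*√11)*656 = (10*√11)*656 = 6560*√11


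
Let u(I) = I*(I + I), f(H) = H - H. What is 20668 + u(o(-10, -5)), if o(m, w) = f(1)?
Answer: 20668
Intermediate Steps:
f(H) = 0
o(m, w) = 0
u(I) = 2*I**2 (u(I) = I*(2*I) = 2*I**2)
20668 + u(o(-10, -5)) = 20668 + 2*0**2 = 20668 + 2*0 = 20668 + 0 = 20668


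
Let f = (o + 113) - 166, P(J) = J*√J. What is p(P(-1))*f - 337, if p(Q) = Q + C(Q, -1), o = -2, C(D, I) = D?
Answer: -337 + 110*I ≈ -337.0 + 110.0*I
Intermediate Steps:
P(J) = J^(3/2)
p(Q) = 2*Q (p(Q) = Q + Q = 2*Q)
f = -55 (f = (-2 + 113) - 166 = 111 - 166 = -55)
p(P(-1))*f - 337 = (2*(-1)^(3/2))*(-55) - 337 = (2*(-I))*(-55) - 337 = -2*I*(-55) - 337 = 110*I - 337 = -337 + 110*I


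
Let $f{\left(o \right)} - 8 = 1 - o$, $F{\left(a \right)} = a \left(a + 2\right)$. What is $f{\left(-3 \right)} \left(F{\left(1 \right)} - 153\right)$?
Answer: $-1800$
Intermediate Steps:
$F{\left(a \right)} = a \left(2 + a\right)$
$f{\left(o \right)} = 9 - o$ ($f{\left(o \right)} = 8 - \left(-1 + o\right) = 9 - o$)
$f{\left(-3 \right)} \left(F{\left(1 \right)} - 153\right) = \left(9 - -3\right) \left(1 \left(2 + 1\right) - 153\right) = \left(9 + 3\right) \left(1 \cdot 3 - 153\right) = 12 \left(3 - 153\right) = 12 \left(-150\right) = -1800$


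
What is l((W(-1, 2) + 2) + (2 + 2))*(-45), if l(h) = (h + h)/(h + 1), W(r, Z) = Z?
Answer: -80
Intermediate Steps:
l(h) = 2*h/(1 + h) (l(h) = (2*h)/(1 + h) = 2*h/(1 + h))
l((W(-1, 2) + 2) + (2 + 2))*(-45) = (2*((2 + 2) + (2 + 2))/(1 + ((2 + 2) + (2 + 2))))*(-45) = (2*(4 + 4)/(1 + (4 + 4)))*(-45) = (2*8/(1 + 8))*(-45) = (2*8/9)*(-45) = (2*8*(1/9))*(-45) = (16/9)*(-45) = -80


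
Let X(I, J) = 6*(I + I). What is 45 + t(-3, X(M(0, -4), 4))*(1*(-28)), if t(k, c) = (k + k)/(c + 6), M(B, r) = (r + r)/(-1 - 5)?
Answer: 579/11 ≈ 52.636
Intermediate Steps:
M(B, r) = -r/3 (M(B, r) = (2*r)/(-6) = (2*r)*(-⅙) = -r/3)
X(I, J) = 12*I (X(I, J) = 6*(2*I) = 12*I)
t(k, c) = 2*k/(6 + c) (t(k, c) = (2*k)/(6 + c) = 2*k/(6 + c))
45 + t(-3, X(M(0, -4), 4))*(1*(-28)) = 45 + (2*(-3)/(6 + 12*(-⅓*(-4))))*(1*(-28)) = 45 + (2*(-3)/(6 + 12*(4/3)))*(-28) = 45 + (2*(-3)/(6 + 16))*(-28) = 45 + (2*(-3)/22)*(-28) = 45 + (2*(-3)*(1/22))*(-28) = 45 - 3/11*(-28) = 45 + 84/11 = 579/11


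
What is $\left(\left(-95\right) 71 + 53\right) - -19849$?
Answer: $13157$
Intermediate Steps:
$\left(\left(-95\right) 71 + 53\right) - -19849 = \left(-6745 + 53\right) + 19849 = -6692 + 19849 = 13157$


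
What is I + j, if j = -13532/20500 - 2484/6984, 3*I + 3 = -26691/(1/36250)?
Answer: -320661783566677/994250 ≈ -3.2252e+8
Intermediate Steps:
I = -322516251 (I = -1 + (-26691/(1/36250))/3 = -1 + (-26691/1/36250)/3 = -1 + (-26691*36250)/3 = -1 + (1/3)*(-967548750) = -1 - 322516250 = -322516251)
j = -1009927/994250 (j = -13532*1/20500 - 2484*1/6984 = -3383/5125 - 69/194 = -1009927/994250 ≈ -1.0158)
I + j = -322516251 - 1009927/994250 = -320661783566677/994250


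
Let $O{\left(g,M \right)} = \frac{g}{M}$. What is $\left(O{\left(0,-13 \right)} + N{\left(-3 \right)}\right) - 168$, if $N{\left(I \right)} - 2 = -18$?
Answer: $-184$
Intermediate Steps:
$N{\left(I \right)} = -16$ ($N{\left(I \right)} = 2 - 18 = -16$)
$\left(O{\left(0,-13 \right)} + N{\left(-3 \right)}\right) - 168 = \left(\frac{0}{-13} - 16\right) - 168 = \left(0 \left(- \frac{1}{13}\right) - 16\right) - 168 = \left(0 - 16\right) - 168 = -16 - 168 = -184$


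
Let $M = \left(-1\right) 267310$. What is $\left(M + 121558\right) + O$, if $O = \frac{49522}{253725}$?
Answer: $- \frac{36980876678}{253725} \approx -1.4575 \cdot 10^{5}$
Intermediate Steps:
$O = \frac{49522}{253725}$ ($O = 49522 \cdot \frac{1}{253725} = \frac{49522}{253725} \approx 0.19518$)
$M = -267310$
$\left(M + 121558\right) + O = \left(-267310 + 121558\right) + \frac{49522}{253725} = -145752 + \frac{49522}{253725} = - \frac{36980876678}{253725}$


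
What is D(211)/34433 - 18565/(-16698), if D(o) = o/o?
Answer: 639265343/574962234 ≈ 1.1118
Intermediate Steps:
D(o) = 1
D(211)/34433 - 18565/(-16698) = 1/34433 - 18565/(-16698) = 1*(1/34433) - 18565*(-1/16698) = 1/34433 + 18565/16698 = 639265343/574962234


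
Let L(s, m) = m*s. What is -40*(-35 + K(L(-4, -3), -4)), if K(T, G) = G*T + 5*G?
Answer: 4120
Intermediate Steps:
K(T, G) = 5*G + G*T
-40*(-35 + K(L(-4, -3), -4)) = -40*(-35 - 4*(5 - 3*(-4))) = -40*(-35 - 4*(5 + 12)) = -40*(-35 - 4*17) = -40*(-35 - 68) = -40*(-103) = 4120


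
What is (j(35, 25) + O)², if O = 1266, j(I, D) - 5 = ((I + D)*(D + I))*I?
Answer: 16197907441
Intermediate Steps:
j(I, D) = 5 + I*(D + I)² (j(I, D) = 5 + ((I + D)*(D + I))*I = 5 + ((D + I)*(D + I))*I = 5 + (D + I)²*I = 5 + I*(D + I)²)
(j(35, 25) + O)² = ((5 + 35*(25 + 35)²) + 1266)² = ((5 + 35*60²) + 1266)² = ((5 + 35*3600) + 1266)² = ((5 + 126000) + 1266)² = (126005 + 1266)² = 127271² = 16197907441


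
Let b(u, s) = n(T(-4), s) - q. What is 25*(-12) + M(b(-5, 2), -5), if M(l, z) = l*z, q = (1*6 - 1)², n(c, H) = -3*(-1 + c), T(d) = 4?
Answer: -130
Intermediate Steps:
n(c, H) = 3 - 3*c
q = 25 (q = (6 - 1)² = 5² = 25)
b(u, s) = -34 (b(u, s) = (3 - 3*4) - 1*25 = (3 - 12) - 25 = -9 - 25 = -34)
25*(-12) + M(b(-5, 2), -5) = 25*(-12) - 34*(-5) = -300 + 170 = -130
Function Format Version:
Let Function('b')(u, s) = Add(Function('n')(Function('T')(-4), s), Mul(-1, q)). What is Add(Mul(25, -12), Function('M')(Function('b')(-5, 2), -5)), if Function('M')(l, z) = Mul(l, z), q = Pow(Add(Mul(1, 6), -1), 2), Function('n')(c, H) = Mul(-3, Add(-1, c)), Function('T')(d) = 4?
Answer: -130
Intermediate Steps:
Function('n')(c, H) = Add(3, Mul(-3, c))
q = 25 (q = Pow(Add(6, -1), 2) = Pow(5, 2) = 25)
Function('b')(u, s) = -34 (Function('b')(u, s) = Add(Add(3, Mul(-3, 4)), Mul(-1, 25)) = Add(Add(3, -12), -25) = Add(-9, -25) = -34)
Add(Mul(25, -12), Function('M')(Function('b')(-5, 2), -5)) = Add(Mul(25, -12), Mul(-34, -5)) = Add(-300, 170) = -130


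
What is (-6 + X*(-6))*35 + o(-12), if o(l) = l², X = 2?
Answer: -486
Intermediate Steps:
(-6 + X*(-6))*35 + o(-12) = (-6 + 2*(-6))*35 + (-12)² = (-6 - 12)*35 + 144 = -18*35 + 144 = -630 + 144 = -486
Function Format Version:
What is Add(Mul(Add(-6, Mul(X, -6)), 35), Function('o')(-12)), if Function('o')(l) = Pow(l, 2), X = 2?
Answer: -486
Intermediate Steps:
Add(Mul(Add(-6, Mul(X, -6)), 35), Function('o')(-12)) = Add(Mul(Add(-6, Mul(2, -6)), 35), Pow(-12, 2)) = Add(Mul(Add(-6, -12), 35), 144) = Add(Mul(-18, 35), 144) = Add(-630, 144) = -486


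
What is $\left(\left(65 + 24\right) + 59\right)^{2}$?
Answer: $21904$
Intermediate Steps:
$\left(\left(65 + 24\right) + 59\right)^{2} = \left(89 + 59\right)^{2} = 148^{2} = 21904$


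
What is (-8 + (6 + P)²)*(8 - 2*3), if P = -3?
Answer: 2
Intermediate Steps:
(-8 + (6 + P)²)*(8 - 2*3) = (-8 + (6 - 3)²)*(8 - 2*3) = (-8 + 3²)*(8 - 1*6) = (-8 + 9)*(8 - 6) = 1*2 = 2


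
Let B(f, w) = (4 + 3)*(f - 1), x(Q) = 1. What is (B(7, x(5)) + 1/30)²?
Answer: 1590121/900 ≈ 1766.8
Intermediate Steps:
B(f, w) = -7 + 7*f (B(f, w) = 7*(-1 + f) = -7 + 7*f)
(B(7, x(5)) + 1/30)² = ((-7 + 7*7) + 1/30)² = ((-7 + 49) + 1/30)² = (42 + 1/30)² = (1261/30)² = 1590121/900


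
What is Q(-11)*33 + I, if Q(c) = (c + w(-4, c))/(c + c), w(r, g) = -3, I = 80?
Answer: 101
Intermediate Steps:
Q(c) = (-3 + c)/(2*c) (Q(c) = (c - 3)/(c + c) = (-3 + c)/((2*c)) = (-3 + c)*(1/(2*c)) = (-3 + c)/(2*c))
Q(-11)*33 + I = ((1/2)*(-3 - 11)/(-11))*33 + 80 = ((1/2)*(-1/11)*(-14))*33 + 80 = (7/11)*33 + 80 = 21 + 80 = 101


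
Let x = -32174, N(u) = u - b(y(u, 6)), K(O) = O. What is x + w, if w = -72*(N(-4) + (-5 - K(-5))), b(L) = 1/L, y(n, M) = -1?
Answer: -31958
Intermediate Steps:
N(u) = 1 + u (N(u) = u - 1/(-1) = u - 1*(-1) = u + 1 = 1 + u)
w = 216 (w = -72*((1 - 4) + (-5 - 1*(-5))) = -72*(-3 + (-5 + 5)) = -72*(-3 + 0) = -72*(-3) = 216)
x + w = -32174 + 216 = -31958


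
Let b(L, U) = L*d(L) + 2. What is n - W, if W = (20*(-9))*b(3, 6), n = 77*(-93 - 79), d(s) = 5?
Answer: -10184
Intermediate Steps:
n = -13244 (n = 77*(-172) = -13244)
b(L, U) = 2 + 5*L (b(L, U) = L*5 + 2 = 5*L + 2 = 2 + 5*L)
W = -3060 (W = (20*(-9))*(2 + 5*3) = -180*(2 + 15) = -180*17 = -3060)
n - W = -13244 - 1*(-3060) = -13244 + 3060 = -10184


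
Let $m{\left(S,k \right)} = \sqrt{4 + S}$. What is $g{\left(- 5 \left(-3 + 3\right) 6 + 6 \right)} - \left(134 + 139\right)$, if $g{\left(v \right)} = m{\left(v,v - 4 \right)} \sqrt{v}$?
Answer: $-273 + 2 \sqrt{15} \approx -265.25$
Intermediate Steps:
$g{\left(v \right)} = \sqrt{v} \sqrt{4 + v}$ ($g{\left(v \right)} = \sqrt{4 + v} \sqrt{v} = \sqrt{v} \sqrt{4 + v}$)
$g{\left(- 5 \left(-3 + 3\right) 6 + 6 \right)} - \left(134 + 139\right) = \sqrt{- 5 \left(-3 + 3\right) 6 + 6} \sqrt{4 + \left(- 5 \left(-3 + 3\right) 6 + 6\right)} - \left(134 + 139\right) = \sqrt{\left(-5\right) 0 \cdot 6 + 6} \sqrt{4 + \left(\left(-5\right) 0 \cdot 6 + 6\right)} - 273 = \sqrt{0 \cdot 6 + 6} \sqrt{4 + \left(0 \cdot 6 + 6\right)} - 273 = \sqrt{0 + 6} \sqrt{4 + \left(0 + 6\right)} - 273 = \sqrt{6} \sqrt{4 + 6} - 273 = \sqrt{6} \sqrt{10} - 273 = 2 \sqrt{15} - 273 = -273 + 2 \sqrt{15}$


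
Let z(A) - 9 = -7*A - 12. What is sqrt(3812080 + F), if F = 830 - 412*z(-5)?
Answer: sqrt(3799726) ≈ 1949.3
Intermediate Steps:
z(A) = -3 - 7*A (z(A) = 9 + (-7*A - 12) = 9 + (-12 - 7*A) = -3 - 7*A)
F = -12354 (F = 830 - 412*(-3 - 7*(-5)) = 830 - 412*(-3 + 35) = 830 - 412*32 = 830 - 13184 = -12354)
sqrt(3812080 + F) = sqrt(3812080 - 12354) = sqrt(3799726)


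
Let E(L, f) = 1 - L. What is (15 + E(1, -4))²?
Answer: 225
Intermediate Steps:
(15 + E(1, -4))² = (15 + (1 - 1*1))² = (15 + (1 - 1))² = (15 + 0)² = 15² = 225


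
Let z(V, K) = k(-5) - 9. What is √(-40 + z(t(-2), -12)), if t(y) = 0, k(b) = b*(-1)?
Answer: 2*I*√11 ≈ 6.6332*I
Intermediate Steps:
k(b) = -b
z(V, K) = -4 (z(V, K) = -1*(-5) - 9 = 5 - 9 = -4)
√(-40 + z(t(-2), -12)) = √(-40 - 4) = √(-44) = 2*I*√11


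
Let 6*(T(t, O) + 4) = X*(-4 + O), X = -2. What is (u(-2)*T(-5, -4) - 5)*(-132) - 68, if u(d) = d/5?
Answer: 2608/5 ≈ 521.60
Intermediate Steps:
u(d) = d/5 (u(d) = d*(1/5) = d/5)
T(t, O) = -8/3 - O/3 (T(t, O) = -4 + (-2*(-4 + O))/6 = -4 + (8 - 2*O)/6 = -4 + (4/3 - O/3) = -8/3 - O/3)
(u(-2)*T(-5, -4) - 5)*(-132) - 68 = (((1/5)*(-2))*(-8/3 - 1/3*(-4)) - 5)*(-132) - 68 = (-2*(-8/3 + 4/3)/5 - 5)*(-132) - 68 = (-2/5*(-4/3) - 5)*(-132) - 68 = (8/15 - 5)*(-132) - 68 = -67/15*(-132) - 68 = 2948/5 - 68 = 2608/5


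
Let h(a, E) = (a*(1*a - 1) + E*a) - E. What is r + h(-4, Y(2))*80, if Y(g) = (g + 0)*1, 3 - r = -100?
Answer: 903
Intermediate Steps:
r = 103 (r = 3 - 1*(-100) = 3 + 100 = 103)
Y(g) = g (Y(g) = g*1 = g)
h(a, E) = -E + E*a + a*(-1 + a) (h(a, E) = (a*(a - 1) + E*a) - E = (a*(-1 + a) + E*a) - E = (E*a + a*(-1 + a)) - E = -E + E*a + a*(-1 + a))
r + h(-4, Y(2))*80 = 103 + ((-4)**2 - 1*2 - 1*(-4) + 2*(-4))*80 = 103 + (16 - 2 + 4 - 8)*80 = 103 + 10*80 = 103 + 800 = 903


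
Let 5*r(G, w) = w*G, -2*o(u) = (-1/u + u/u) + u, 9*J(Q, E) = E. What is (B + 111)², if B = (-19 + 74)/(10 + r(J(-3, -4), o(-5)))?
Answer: 66516020649/4892944 ≈ 13594.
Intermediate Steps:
J(Q, E) = E/9
o(u) = -½ + 1/(2*u) - u/2 (o(u) = -((-1/u + u/u) + u)/2 = -((-1/u + 1) + u)/2 = -((1 - 1/u) + u)/2 = -(1 + u - 1/u)/2 = -½ + 1/(2*u) - u/2)
r(G, w) = G*w/5 (r(G, w) = (w*G)/5 = (G*w)/5 = G*w/5)
B = 12375/2212 (B = (-19 + 74)/(10 + ((⅑)*(-4))*((½)*(1 - 1*(-5) - 1*(-5)²)/(-5))/5) = 55/(10 + (⅕)*(-4/9)*((½)*(-⅕)*(1 + 5 - 1*25))) = 55/(10 + (⅕)*(-4/9)*((½)*(-⅕)*(1 + 5 - 25))) = 55/(10 + (⅕)*(-4/9)*((½)*(-⅕)*(-19))) = 55/(10 + (⅕)*(-4/9)*(19/10)) = 55/(10 - 38/225) = 55/(2212/225) = 55*(225/2212) = 12375/2212 ≈ 5.5945)
(B + 111)² = (12375/2212 + 111)² = (257907/2212)² = 66516020649/4892944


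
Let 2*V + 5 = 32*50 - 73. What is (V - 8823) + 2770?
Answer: -5292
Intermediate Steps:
V = 761 (V = -5/2 + (32*50 - 73)/2 = -5/2 + (1600 - 73)/2 = -5/2 + (½)*1527 = -5/2 + 1527/2 = 761)
(V - 8823) + 2770 = (761 - 8823) + 2770 = -8062 + 2770 = -5292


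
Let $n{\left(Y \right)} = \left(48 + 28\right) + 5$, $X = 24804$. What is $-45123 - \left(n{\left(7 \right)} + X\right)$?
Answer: $-70008$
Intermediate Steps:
$n{\left(Y \right)} = 81$ ($n{\left(Y \right)} = 76 + 5 = 81$)
$-45123 - \left(n{\left(7 \right)} + X\right) = -45123 - \left(81 + 24804\right) = -45123 - 24885 = -70008$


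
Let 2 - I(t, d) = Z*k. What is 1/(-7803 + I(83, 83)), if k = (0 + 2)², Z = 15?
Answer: -1/7861 ≈ -0.00012721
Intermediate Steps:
k = 4 (k = 2² = 4)
I(t, d) = -58 (I(t, d) = 2 - 15*4 = 2 - 1*60 = 2 - 60 = -58)
1/(-7803 + I(83, 83)) = 1/(-7803 - 58) = 1/(-7861) = -1/7861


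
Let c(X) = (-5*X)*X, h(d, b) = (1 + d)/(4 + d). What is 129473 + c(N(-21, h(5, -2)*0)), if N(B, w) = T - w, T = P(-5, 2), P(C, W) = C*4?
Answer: 127473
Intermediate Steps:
P(C, W) = 4*C
T = -20 (T = 4*(-5) = -20)
h(d, b) = (1 + d)/(4 + d)
N(B, w) = -20 - w
c(X) = -5*X**2
129473 + c(N(-21, h(5, -2)*0)) = 129473 - 5*(-20 - (1 + 5)/(4 + 5)*0)**2 = 129473 - 5*(-20 - 6/9*0)**2 = 129473 - 5*(-20 - (1/9)*6*0)**2 = 129473 - 5*(-20 - 2*0/3)**2 = 129473 - 5*(-20 - 1*0)**2 = 129473 - 5*(-20 + 0)**2 = 129473 - 5*(-20)**2 = 129473 - 5*400 = 129473 - 2000 = 127473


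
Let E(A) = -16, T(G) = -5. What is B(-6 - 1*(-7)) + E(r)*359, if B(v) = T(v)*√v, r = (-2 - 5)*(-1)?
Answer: -5749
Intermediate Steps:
T(G) = -5 (T(G) = -1*5 = -5)
r = 7 (r = -7*(-1) = 7)
B(v) = -5*√v
B(-6 - 1*(-7)) + E(r)*359 = -5*√(-6 - 1*(-7)) - 16*359 = -5*√(-6 + 7) - 5744 = -5*√1 - 5744 = -5*1 - 5744 = -5 - 5744 = -5749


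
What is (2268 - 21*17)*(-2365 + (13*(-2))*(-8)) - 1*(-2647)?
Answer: -4119380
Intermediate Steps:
(2268 - 21*17)*(-2365 + (13*(-2))*(-8)) - 1*(-2647) = (2268 - 357)*(-2365 - 26*(-8)) + 2647 = 1911*(-2365 + 208) + 2647 = 1911*(-2157) + 2647 = -4122027 + 2647 = -4119380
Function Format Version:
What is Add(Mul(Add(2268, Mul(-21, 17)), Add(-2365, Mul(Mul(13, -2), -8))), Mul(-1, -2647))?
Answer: -4119380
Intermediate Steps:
Add(Mul(Add(2268, Mul(-21, 17)), Add(-2365, Mul(Mul(13, -2), -8))), Mul(-1, -2647)) = Add(Mul(Add(2268, -357), Add(-2365, Mul(-26, -8))), 2647) = Add(Mul(1911, Add(-2365, 208)), 2647) = Add(Mul(1911, -2157), 2647) = Add(-4122027, 2647) = -4119380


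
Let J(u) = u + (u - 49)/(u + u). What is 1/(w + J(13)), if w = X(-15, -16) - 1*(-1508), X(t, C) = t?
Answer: 13/19560 ≈ 0.00066462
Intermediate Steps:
J(u) = u + (-49 + u)/(2*u) (J(u) = u + (-49 + u)/((2*u)) = u + (-49 + u)*(1/(2*u)) = u + (-49 + u)/(2*u))
w = 1493 (w = -15 - 1*(-1508) = -15 + 1508 = 1493)
1/(w + J(13)) = 1/(1493 + (½ + 13 - 49/2/13)) = 1/(1493 + (½ + 13 - 49/2*1/13)) = 1/(1493 + (½ + 13 - 49/26)) = 1/(1493 + 151/13) = 1/(19560/13) = 13/19560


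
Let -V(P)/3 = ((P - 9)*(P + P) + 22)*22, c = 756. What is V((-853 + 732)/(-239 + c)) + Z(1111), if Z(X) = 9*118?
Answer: -1491678/2209 ≈ -675.27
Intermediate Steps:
Z(X) = 1062
V(P) = -1452 - 132*P*(-9 + P) (V(P) = -3*((P - 9)*(P + P) + 22)*22 = -3*((-9 + P)*(2*P) + 22)*22 = -3*(2*P*(-9 + P) + 22)*22 = -3*(22 + 2*P*(-9 + P))*22 = -3*(484 + 44*P*(-9 + P)) = -1452 - 132*P*(-9 + P))
V((-853 + 732)/(-239 + c)) + Z(1111) = (-1452 - 132*(-853 + 732)²/(-239 + 756)² + 1188*((-853 + 732)/(-239 + 756))) + 1062 = (-1452 - 132*(-121/517)² + 1188*(-121/517)) + 1062 = (-1452 - 132*(-121*1/517)² + 1188*(-121*1/517)) + 1062 = (-1452 - 132*(-11/47)² + 1188*(-11/47)) + 1062 = (-1452 - 132*121/2209 - 13068/47) + 1062 = (-1452 - 15972/2209 - 13068/47) + 1062 = -3837636/2209 + 1062 = -1491678/2209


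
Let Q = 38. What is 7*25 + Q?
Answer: 213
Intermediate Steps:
7*25 + Q = 7*25 + 38 = 175 + 38 = 213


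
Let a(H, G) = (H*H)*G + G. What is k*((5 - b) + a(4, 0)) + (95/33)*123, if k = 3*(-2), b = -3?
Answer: 3367/11 ≈ 306.09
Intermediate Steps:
a(H, G) = G + G*H² (a(H, G) = H²*G + G = G*H² + G = G + G*H²)
k = -6
k*((5 - b) + a(4, 0)) + (95/33)*123 = -6*((5 - 1*(-3)) + 0*(1 + 4²)) + (95/33)*123 = -6*((5 + 3) + 0*(1 + 16)) + (95*(1/33))*123 = -6*(8 + 0*17) + (95/33)*123 = -6*(8 + 0) + 3895/11 = -6*8 + 3895/11 = -48 + 3895/11 = 3367/11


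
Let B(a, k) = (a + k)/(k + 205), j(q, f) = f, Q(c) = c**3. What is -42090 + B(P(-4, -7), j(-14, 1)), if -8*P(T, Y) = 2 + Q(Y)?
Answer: -69363971/1648 ≈ -42090.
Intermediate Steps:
P(T, Y) = -1/4 - Y**3/8 (P(T, Y) = -(2 + Y**3)/8 = -1/4 - Y**3/8)
B(a, k) = (a + k)/(205 + k)
-42090 + B(P(-4, -7), j(-14, 1)) = -42090 + ((-1/4 - 1/8*(-7)**3) + 1)/(205 + 1) = -42090 + ((-1/4 - 1/8*(-343)) + 1)/206 = -42090 + ((-1/4 + 343/8) + 1)/206 = -42090 + (341/8 + 1)/206 = -42090 + (1/206)*(349/8) = -42090 + 349/1648 = -69363971/1648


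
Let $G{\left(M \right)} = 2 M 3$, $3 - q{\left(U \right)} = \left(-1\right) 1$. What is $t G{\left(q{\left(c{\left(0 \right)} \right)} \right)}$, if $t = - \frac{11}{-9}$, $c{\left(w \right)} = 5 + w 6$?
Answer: $\frac{88}{3} \approx 29.333$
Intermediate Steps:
$c{\left(w \right)} = 5 + 6 w$
$q{\left(U \right)} = 4$ ($q{\left(U \right)} = 3 - \left(-1\right) 1 = 3 - -1 = 3 + 1 = 4$)
$t = \frac{11}{9}$ ($t = \left(-11\right) \left(- \frac{1}{9}\right) = \frac{11}{9} \approx 1.2222$)
$G{\left(M \right)} = 6 M$
$t G{\left(q{\left(c{\left(0 \right)} \right)} \right)} = \frac{11 \cdot 6 \cdot 4}{9} = \frac{11}{9} \cdot 24 = \frac{88}{3}$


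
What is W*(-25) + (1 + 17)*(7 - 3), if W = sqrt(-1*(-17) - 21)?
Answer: 72 - 50*I ≈ 72.0 - 50.0*I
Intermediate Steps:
W = 2*I (W = sqrt(17 - 21) = sqrt(-4) = 2*I ≈ 2.0*I)
W*(-25) + (1 + 17)*(7 - 3) = (2*I)*(-25) + (1 + 17)*(7 - 3) = -50*I + 18*4 = -50*I + 72 = 72 - 50*I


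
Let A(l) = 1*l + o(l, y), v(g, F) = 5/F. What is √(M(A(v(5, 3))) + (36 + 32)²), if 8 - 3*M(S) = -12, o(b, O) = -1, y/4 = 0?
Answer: 2*√10419/3 ≈ 68.049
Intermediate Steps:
y = 0 (y = 4*0 = 0)
A(l) = -1 + l (A(l) = 1*l - 1 = l - 1 = -1 + l)
M(S) = 20/3 (M(S) = 8/3 - ⅓*(-12) = 8/3 + 4 = 20/3)
√(M(A(v(5, 3))) + (36 + 32)²) = √(20/3 + (36 + 32)²) = √(20/3 + 68²) = √(20/3 + 4624) = √(13892/3) = 2*√10419/3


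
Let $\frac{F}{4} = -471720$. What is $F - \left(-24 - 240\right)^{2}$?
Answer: $-1956576$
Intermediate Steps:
$F = -1886880$ ($F = 4 \left(-471720\right) = -1886880$)
$F - \left(-24 - 240\right)^{2} = -1886880 - \left(-24 - 240\right)^{2} = -1886880 - \left(-264\right)^{2} = -1886880 - 69696 = -1956576$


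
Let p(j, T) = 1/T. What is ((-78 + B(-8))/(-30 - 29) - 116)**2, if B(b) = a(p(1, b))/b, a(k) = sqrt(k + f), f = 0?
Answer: (216512 - I*sqrt(2))**2/3564544 ≈ 13151.0 - 0.1718*I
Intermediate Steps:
a(k) = sqrt(k) (a(k) = sqrt(k + 0) = sqrt(k))
B(b) = sqrt(1/b)/b
((-78 + B(-8))/(-30 - 29) - 116)**2 = ((-78 + sqrt(1/(-8))/(-8))/(-30 - 29) - 116)**2 = ((-78 - I*sqrt(2)/32)/(-59) - 116)**2 = ((-78 - I*sqrt(2)/32)*(-1/59) - 116)**2 = ((78/59 + I*sqrt(2)/1888) - 116)**2 = (-6766/59 + I*sqrt(2)/1888)**2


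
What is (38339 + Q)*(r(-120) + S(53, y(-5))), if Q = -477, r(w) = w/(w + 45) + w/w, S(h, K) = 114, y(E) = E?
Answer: 22073546/5 ≈ 4.4147e+6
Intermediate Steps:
r(w) = 1 + w/(45 + w) (r(w) = w/(45 + w) + 1 = 1 + w/(45 + w))
(38339 + Q)*(r(-120) + S(53, y(-5))) = (38339 - 477)*((45 + 2*(-120))/(45 - 120) + 114) = 37862*((45 - 240)/(-75) + 114) = 37862*(-1/75*(-195) + 114) = 37862*(13/5 + 114) = 37862*(583/5) = 22073546/5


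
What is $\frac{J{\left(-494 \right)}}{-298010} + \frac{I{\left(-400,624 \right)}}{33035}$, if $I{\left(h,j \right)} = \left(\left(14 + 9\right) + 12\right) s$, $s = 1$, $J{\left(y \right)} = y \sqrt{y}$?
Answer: $\frac{7}{6607} + \frac{247 i \sqrt{494}}{149005} \approx 0.0010595 + 0.036843 i$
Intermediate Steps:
$J{\left(y \right)} = y^{\frac{3}{2}}$
$I{\left(h,j \right)} = 35$ ($I{\left(h,j \right)} = \left(\left(14 + 9\right) + 12\right) 1 = \left(23 + 12\right) 1 = 35 \cdot 1 = 35$)
$\frac{J{\left(-494 \right)}}{-298010} + \frac{I{\left(-400,624 \right)}}{33035} = \frac{\left(-494\right)^{\frac{3}{2}}}{-298010} + \frac{35}{33035} = - 494 i \sqrt{494} \left(- \frac{1}{298010}\right) + 35 \cdot \frac{1}{33035} = \frac{247 i \sqrt{494}}{149005} + \frac{7}{6607} = \frac{7}{6607} + \frac{247 i \sqrt{494}}{149005}$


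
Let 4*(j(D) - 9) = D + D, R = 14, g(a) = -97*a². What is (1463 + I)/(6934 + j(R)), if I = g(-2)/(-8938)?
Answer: 6538341/31059550 ≈ 0.21051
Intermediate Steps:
j(D) = 9 + D/2 (j(D) = 9 + (D + D)/4 = 9 + (2*D)/4 = 9 + D/2)
I = 194/4469 (I = -97*(-2)²/(-8938) = -97*4*(-1/8938) = -388*(-1/8938) = 194/4469 ≈ 0.043410)
(1463 + I)/(6934 + j(R)) = (1463 + 194/4469)/(6934 + (9 + (½)*14)) = 6538341/(4469*(6934 + (9 + 7))) = 6538341/(4469*(6934 + 16)) = (6538341/4469)/6950 = (6538341/4469)*(1/6950) = 6538341/31059550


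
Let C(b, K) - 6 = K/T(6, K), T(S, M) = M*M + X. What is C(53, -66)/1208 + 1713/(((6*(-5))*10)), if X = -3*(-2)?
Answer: -125256559/21955400 ≈ -5.7050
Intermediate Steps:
X = 6
T(S, M) = 6 + M² (T(S, M) = M*M + 6 = M² + 6 = 6 + M²)
C(b, K) = 6 + K/(6 + K²)
C(53, -66)/1208 + 1713/(((6*(-5))*10)) = (6 - 66/(6 + (-66)²))/1208 + 1713/(((6*(-5))*10)) = (6 - 66/(6 + 4356))*(1/1208) + 1713/((-30*10)) = (6 - 66/4362)*(1/1208) + 1713/(-300) = (6 - 66*1/4362)*(1/1208) + 1713*(-1/300) = (6 - 11/727)*(1/1208) - 571/100 = (4351/727)*(1/1208) - 571/100 = 4351/878216 - 571/100 = -125256559/21955400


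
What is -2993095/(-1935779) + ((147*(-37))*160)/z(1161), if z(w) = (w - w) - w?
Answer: 562689100085/749146473 ≈ 751.11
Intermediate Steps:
z(w) = -w (z(w) = 0 - w = -w)
-2993095/(-1935779) + ((147*(-37))*160)/z(1161) = -2993095/(-1935779) + ((147*(-37))*160)/((-1*1161)) = -2993095*(-1/1935779) - 5439*160/(-1161) = 2993095/1935779 - 870240*(-1/1161) = 2993095/1935779 + 290080/387 = 562689100085/749146473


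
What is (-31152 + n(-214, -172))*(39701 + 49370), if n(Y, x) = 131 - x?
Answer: -2747751279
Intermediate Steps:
(-31152 + n(-214, -172))*(39701 + 49370) = (-31152 + (131 - 1*(-172)))*(39701 + 49370) = (-31152 + (131 + 172))*89071 = (-31152 + 303)*89071 = -30849*89071 = -2747751279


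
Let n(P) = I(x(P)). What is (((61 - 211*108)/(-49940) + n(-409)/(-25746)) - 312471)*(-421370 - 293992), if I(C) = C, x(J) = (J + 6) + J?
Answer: 3421479360453856849/15306610 ≈ 2.2353e+11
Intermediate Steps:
x(J) = 6 + 2*J (x(J) = (6 + J) + J = 6 + 2*J)
n(P) = 6 + 2*P
(((61 - 211*108)/(-49940) + n(-409)/(-25746)) - 312471)*(-421370 - 293992) = (((61 - 211*108)/(-49940) + (6 + 2*(-409))/(-25746)) - 312471)*(-421370 - 293992) = (((61 - 22788)*(-1/49940) + (6 - 818)*(-1/25746)) - 312471)*(-715362) = ((-22727*(-1/49940) - 812*(-1/25746)) - 312471)*(-715362) = ((22727/49940 + 58/1839) - 312471)*(-715362) = (44691473/91839660 - 312471)*(-715362) = -28697185708387/91839660*(-715362) = 3421479360453856849/15306610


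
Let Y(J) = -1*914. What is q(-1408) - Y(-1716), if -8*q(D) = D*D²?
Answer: 348914578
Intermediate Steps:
Y(J) = -914
q(D) = -D³/8 (q(D) = -D*D²/8 = -D³/8)
q(-1408) - Y(-1716) = -⅛*(-1408)³ - 1*(-914) = -⅛*(-2791309312) + 914 = 348913664 + 914 = 348914578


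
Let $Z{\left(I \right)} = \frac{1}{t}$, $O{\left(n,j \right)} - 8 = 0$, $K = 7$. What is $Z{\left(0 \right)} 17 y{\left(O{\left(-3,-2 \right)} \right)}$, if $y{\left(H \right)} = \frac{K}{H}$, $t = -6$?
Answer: $- \frac{119}{48} \approx -2.4792$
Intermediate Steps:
$O{\left(n,j \right)} = 8$ ($O{\left(n,j \right)} = 8 + 0 = 8$)
$Z{\left(I \right)} = - \frac{1}{6}$ ($Z{\left(I \right)} = \frac{1}{-6} = - \frac{1}{6}$)
$y{\left(H \right)} = \frac{7}{H}$
$Z{\left(0 \right)} 17 y{\left(O{\left(-3,-2 \right)} \right)} = \left(- \frac{1}{6}\right) 17 \cdot \frac{7}{8} = - \frac{17 \cdot 7 \cdot \frac{1}{8}}{6} = \left(- \frac{17}{6}\right) \frac{7}{8} = - \frac{119}{48}$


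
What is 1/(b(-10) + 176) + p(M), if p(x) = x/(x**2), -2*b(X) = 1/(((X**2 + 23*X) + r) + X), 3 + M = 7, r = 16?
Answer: 44641/174596 ≈ 0.25568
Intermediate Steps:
M = 4 (M = -3 + 7 = 4)
b(X) = -1/(2*(16 + X**2 + 24*X)) (b(X) = -1/(2*(((X**2 + 23*X) + 16) + X)) = -1/(2*((16 + X**2 + 23*X) + X)) = -1/(2*(16 + X**2 + 24*X)))
p(x) = 1/x (p(x) = x/x**2 = 1/x)
1/(b(-10) + 176) + p(M) = 1/(-1/(32 + 2*(-10)**2 + 48*(-10)) + 176) + 1/4 = 1/(-1/(32 + 2*100 - 480) + 176) + 1/4 = 1/(-1/(32 + 200 - 480) + 176) + 1/4 = 1/(-1/(-248) + 176) + 1/4 = 1/(-1*(-1/248) + 176) + 1/4 = 1/(1/248 + 176) + 1/4 = 1/(43649/248) + 1/4 = 248/43649 + 1/4 = 44641/174596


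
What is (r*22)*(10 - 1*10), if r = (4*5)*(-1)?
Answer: 0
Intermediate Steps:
r = -20 (r = 20*(-1) = -20)
(r*22)*(10 - 1*10) = (-20*22)*(10 - 1*10) = -440*(10 - 10) = -440*0 = 0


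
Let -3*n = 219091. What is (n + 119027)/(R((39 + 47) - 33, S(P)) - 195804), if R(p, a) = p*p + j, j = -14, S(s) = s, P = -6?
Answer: -137990/579027 ≈ -0.23831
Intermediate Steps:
n = -219091/3 (n = -1/3*219091 = -219091/3 ≈ -73030.)
R(p, a) = -14 + p**2 (R(p, a) = p*p - 14 = p**2 - 14 = -14 + p**2)
(n + 119027)/(R((39 + 47) - 33, S(P)) - 195804) = (-219091/3 + 119027)/((-14 + ((39 + 47) - 33)**2) - 195804) = 137990/(3*((-14 + (86 - 33)**2) - 195804)) = 137990/(3*((-14 + 53**2) - 195804)) = 137990/(3*((-14 + 2809) - 195804)) = 137990/(3*(2795 - 195804)) = (137990/3)/(-193009) = (137990/3)*(-1/193009) = -137990/579027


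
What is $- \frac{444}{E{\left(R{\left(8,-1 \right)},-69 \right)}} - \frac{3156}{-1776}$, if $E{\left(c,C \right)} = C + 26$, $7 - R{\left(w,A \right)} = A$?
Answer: $\frac{77021}{6364} \approx 12.103$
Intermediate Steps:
$R{\left(w,A \right)} = 7 - A$
$E{\left(c,C \right)} = 26 + C$
$- \frac{444}{E{\left(R{\left(8,-1 \right)},-69 \right)}} - \frac{3156}{-1776} = - \frac{444}{26 - 69} - \frac{3156}{-1776} = - \frac{444}{-43} - - \frac{263}{148} = \left(-444\right) \left(- \frac{1}{43}\right) + \frac{263}{148} = \frac{444}{43} + \frac{263}{148} = \frac{77021}{6364}$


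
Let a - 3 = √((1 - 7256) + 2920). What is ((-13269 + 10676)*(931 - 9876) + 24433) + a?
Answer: 23218821 + 17*I*√15 ≈ 2.3219e+7 + 65.841*I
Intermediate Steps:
a = 3 + 17*I*√15 (a = 3 + √((1 - 7256) + 2920) = 3 + √(-7255 + 2920) = 3 + √(-4335) = 3 + 17*I*√15 ≈ 3.0 + 65.841*I)
((-13269 + 10676)*(931 - 9876) + 24433) + a = ((-13269 + 10676)*(931 - 9876) + 24433) + (3 + 17*I*√15) = (-2593*(-8945) + 24433) + (3 + 17*I*√15) = (23194385 + 24433) + (3 + 17*I*√15) = 23218818 + (3 + 17*I*√15) = 23218821 + 17*I*√15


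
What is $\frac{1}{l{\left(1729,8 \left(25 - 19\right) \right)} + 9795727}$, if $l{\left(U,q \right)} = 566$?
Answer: $\frac{1}{9796293} \approx 1.0208 \cdot 10^{-7}$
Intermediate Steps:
$\frac{1}{l{\left(1729,8 \left(25 - 19\right) \right)} + 9795727} = \frac{1}{566 + 9795727} = \frac{1}{9796293}$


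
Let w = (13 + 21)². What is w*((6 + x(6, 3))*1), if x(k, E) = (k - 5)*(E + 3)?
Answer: 13872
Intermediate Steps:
x(k, E) = (-5 + k)*(3 + E)
w = 1156 (w = 34² = 1156)
w*((6 + x(6, 3))*1) = 1156*((6 + (-15 - 5*3 + 3*6 + 3*6))*1) = 1156*((6 + (-15 - 15 + 18 + 18))*1) = 1156*((6 + 6)*1) = 1156*(12*1) = 1156*12 = 13872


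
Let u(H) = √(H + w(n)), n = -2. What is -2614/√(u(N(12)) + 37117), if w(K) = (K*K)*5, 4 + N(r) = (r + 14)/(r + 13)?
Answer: -2614*√5/√(185585 + √426) ≈ -13.567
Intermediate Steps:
N(r) = -4 + (14 + r)/(13 + r) (N(r) = -4 + (r + 14)/(r + 13) = -4 + (14 + r)/(13 + r))
w(K) = 5*K² (w(K) = K²*5 = 5*K²)
u(H) = √(20 + H) (u(H) = √(H + 5*(-2)²) = √(H + 5*4) = √(H + 20) = √(20 + H))
-2614/√(u(N(12)) + 37117) = -2614/√(√(20 + (-38 - 3*12)/(13 + 12)) + 37117) = -2614/√(√(20 + (-38 - 36)/25) + 37117) = -2614/√(√(20 + (1/25)*(-74)) + 37117) = -2614/√(√(20 - 74/25) + 37117) = -2614/√(√(426/25) + 37117) = -2614/√(√426/5 + 37117) = -2614/√(37117 + √426/5)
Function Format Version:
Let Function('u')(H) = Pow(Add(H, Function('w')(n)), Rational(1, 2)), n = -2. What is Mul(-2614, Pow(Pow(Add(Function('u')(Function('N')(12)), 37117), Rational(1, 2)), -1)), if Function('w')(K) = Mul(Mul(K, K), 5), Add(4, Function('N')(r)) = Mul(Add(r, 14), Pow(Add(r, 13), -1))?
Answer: Mul(-2614, Pow(5, Rational(1, 2)), Pow(Add(185585, Pow(426, Rational(1, 2))), Rational(-1, 2))) ≈ -13.567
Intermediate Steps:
Function('N')(r) = Add(-4, Mul(Pow(Add(13, r), -1), Add(14, r))) (Function('N')(r) = Add(-4, Mul(Add(r, 14), Pow(Add(r, 13), -1))) = Add(-4, Mul(Add(14, r), Pow(Add(13, r), -1))) = Add(-4, Mul(Pow(Add(13, r), -1), Add(14, r))))
Function('w')(K) = Mul(5, Pow(K, 2)) (Function('w')(K) = Mul(Pow(K, 2), 5) = Mul(5, Pow(K, 2)))
Function('u')(H) = Pow(Add(20, H), Rational(1, 2)) (Function('u')(H) = Pow(Add(H, Mul(5, Pow(-2, 2))), Rational(1, 2)) = Pow(Add(H, Mul(5, 4)), Rational(1, 2)) = Pow(Add(H, 20), Rational(1, 2)) = Pow(Add(20, H), Rational(1, 2)))
Mul(-2614, Pow(Pow(Add(Function('u')(Function('N')(12)), 37117), Rational(1, 2)), -1)) = Mul(-2614, Pow(Pow(Add(Pow(Add(20, Mul(Pow(Add(13, 12), -1), Add(-38, Mul(-3, 12)))), Rational(1, 2)), 37117), Rational(1, 2)), -1)) = Mul(-2614, Pow(Pow(Add(Pow(Add(20, Mul(Pow(25, -1), Add(-38, -36))), Rational(1, 2)), 37117), Rational(1, 2)), -1)) = Mul(-2614, Pow(Pow(Add(Pow(Add(20, Mul(Rational(1, 25), -74)), Rational(1, 2)), 37117), Rational(1, 2)), -1)) = Mul(-2614, Pow(Pow(Add(Pow(Add(20, Rational(-74, 25)), Rational(1, 2)), 37117), Rational(1, 2)), -1)) = Mul(-2614, Pow(Pow(Add(Pow(Rational(426, 25), Rational(1, 2)), 37117), Rational(1, 2)), -1)) = Mul(-2614, Pow(Pow(Add(Mul(Rational(1, 5), Pow(426, Rational(1, 2))), 37117), Rational(1, 2)), -1)) = Mul(-2614, Pow(Pow(Add(37117, Mul(Rational(1, 5), Pow(426, Rational(1, 2)))), Rational(1, 2)), -1)) = Mul(-2614, Pow(Add(37117, Mul(Rational(1, 5), Pow(426, Rational(1, 2)))), Rational(-1, 2)))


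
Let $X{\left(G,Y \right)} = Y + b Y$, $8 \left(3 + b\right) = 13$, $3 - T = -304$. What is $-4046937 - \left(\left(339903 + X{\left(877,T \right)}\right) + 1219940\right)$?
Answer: $- \frac{44853319}{8} \approx -5.6067 \cdot 10^{6}$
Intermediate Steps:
$T = 307$ ($T = 3 - -304 = 3 + 304 = 307$)
$b = - \frac{11}{8}$ ($b = -3 + \frac{1}{8} \cdot 13 = -3 + \frac{13}{8} = - \frac{11}{8} \approx -1.375$)
$X{\left(G,Y \right)} = - \frac{3 Y}{8}$ ($X{\left(G,Y \right)} = Y - \frac{11 Y}{8} = - \frac{3 Y}{8}$)
$-4046937 - \left(\left(339903 + X{\left(877,T \right)}\right) + 1219940\right) = -4046937 - \left(\left(339903 - \frac{921}{8}\right) + 1219940\right) = -4046937 - \left(\frac{2718303}{8} + 1219940\right) = -4046937 - \frac{12477823}{8} = - \frac{44853319}{8}$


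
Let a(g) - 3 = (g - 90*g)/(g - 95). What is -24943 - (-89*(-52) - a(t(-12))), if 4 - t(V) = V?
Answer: -2334448/79 ≈ -29550.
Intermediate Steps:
t(V) = 4 - V
a(g) = 3 - 89*g/(-95 + g) (a(g) = 3 + (g - 90*g)/(g - 95) = 3 + (-89*g)/(-95 + g) = 3 - 89*g/(-95 + g))
-24943 - (-89*(-52) - a(t(-12))) = -24943 - (-89*(-52) - (-285 - 86*(4 - 1*(-12)))/(-95 + (4 - 1*(-12)))) = -24943 - (4628 - (-285 - 86*(4 + 12))/(-95 + (4 + 12))) = -24943 - (4628 - (-285 - 86*16)/(-95 + 16)) = -24943 - (4628 - (-285 - 1376)/(-79)) = -24943 - (4628 - (-1)*(-1661)/79) = -24943 - (4628 - 1*1661/79) = -24943 - (4628 - 1661/79) = -24943 - 1*363951/79 = -24943 - 363951/79 = -2334448/79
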